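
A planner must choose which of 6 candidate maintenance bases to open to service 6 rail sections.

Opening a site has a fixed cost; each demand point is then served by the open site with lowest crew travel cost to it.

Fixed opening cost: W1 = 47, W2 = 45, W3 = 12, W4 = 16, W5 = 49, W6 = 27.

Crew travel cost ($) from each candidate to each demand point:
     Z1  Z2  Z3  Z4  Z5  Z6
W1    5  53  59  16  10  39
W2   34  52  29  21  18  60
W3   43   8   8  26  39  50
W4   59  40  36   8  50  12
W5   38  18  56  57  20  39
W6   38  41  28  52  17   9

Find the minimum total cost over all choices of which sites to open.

126

Open {W1, W3, W4}: assign each demand point to its cheapest open site.
  Z1→W1 5, Z2→W3 8, Z3→W3 8, Z4→W4 8, Z5→W1 10, Z6→W4 12
  crew travel cost 51, fixed 75 → total 126.
Compare {W1, W3, W6}: crew travel cost 56 + fixed 86 = 142.
Compare {W3, W4, W6}: crew travel cost 88 + fixed 55 = 143.
Compare {W1, W3}: crew travel cost 86 + fixed 59 = 145.
All other subsets cost ≥ 142. Minimum total cost: 126.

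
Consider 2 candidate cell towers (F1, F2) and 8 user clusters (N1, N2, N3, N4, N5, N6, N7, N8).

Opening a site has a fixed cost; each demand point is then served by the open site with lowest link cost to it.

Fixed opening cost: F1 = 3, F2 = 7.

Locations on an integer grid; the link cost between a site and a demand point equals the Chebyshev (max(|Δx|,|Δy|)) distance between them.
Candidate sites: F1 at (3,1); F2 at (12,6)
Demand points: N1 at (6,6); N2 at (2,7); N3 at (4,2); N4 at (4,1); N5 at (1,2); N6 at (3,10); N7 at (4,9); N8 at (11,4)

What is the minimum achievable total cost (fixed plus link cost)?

43

Open {F1}: assign each demand point to its cheapest open site.
  N1→F1 5, N2→F1 6, N3→F1 1, N4→F1 1, N5→F1 2, N6→F1 9, N7→F1 8, N8→F1 8
  link cost 40, fixed 3 → total 43.
Compare {F1, F2}: link cost 34 + fixed 10 = 44.
Compare {F2}: link cost 62 + fixed 7 = 69.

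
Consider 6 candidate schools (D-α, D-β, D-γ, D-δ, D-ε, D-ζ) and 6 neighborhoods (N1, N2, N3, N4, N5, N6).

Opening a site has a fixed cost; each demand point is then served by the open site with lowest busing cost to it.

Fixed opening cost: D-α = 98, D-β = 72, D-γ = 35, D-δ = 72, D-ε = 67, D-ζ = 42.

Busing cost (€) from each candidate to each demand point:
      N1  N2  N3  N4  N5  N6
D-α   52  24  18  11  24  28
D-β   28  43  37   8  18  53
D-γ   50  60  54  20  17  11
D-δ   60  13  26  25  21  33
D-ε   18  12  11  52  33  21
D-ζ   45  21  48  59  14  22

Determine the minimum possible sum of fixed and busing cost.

191

Open {D-γ, D-ε}: assign each demand point to its cheapest open site.
  N1→D-ε 18, N2→D-ε 12, N3→D-ε 11, N4→D-γ 20, N5→D-γ 17, N6→D-γ 11
  busing cost 89, fixed 102 → total 191.
Compare {D-ε}: busing cost 147 + fixed 67 = 214.
Compare {D-β, D-ε}: busing cost 88 + fixed 139 = 227.
Compare {D-γ, D-ε, D-ζ}: busing cost 86 + fixed 144 = 230.
All other subsets cost ≥ 214. Minimum total cost: 191.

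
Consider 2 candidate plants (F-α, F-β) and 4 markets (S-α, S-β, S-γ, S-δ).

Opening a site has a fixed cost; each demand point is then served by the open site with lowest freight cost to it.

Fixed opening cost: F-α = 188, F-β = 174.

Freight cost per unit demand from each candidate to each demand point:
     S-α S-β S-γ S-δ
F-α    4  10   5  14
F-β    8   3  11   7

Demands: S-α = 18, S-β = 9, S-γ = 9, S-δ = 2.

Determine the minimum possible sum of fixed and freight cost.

Open {F-α}: assign each demand point to its cheapest open site.
  S-α→F-α 18×4=72, S-β→F-α 9×10=90, S-γ→F-α 9×5=45, S-δ→F-α 2×14=28
  freight cost 235, fixed 188 → total 423.
Compare {F-β}: freight cost 284 + fixed 174 = 458.
Compare {F-α, F-β}: freight cost 158 + fixed 362 = 520.

423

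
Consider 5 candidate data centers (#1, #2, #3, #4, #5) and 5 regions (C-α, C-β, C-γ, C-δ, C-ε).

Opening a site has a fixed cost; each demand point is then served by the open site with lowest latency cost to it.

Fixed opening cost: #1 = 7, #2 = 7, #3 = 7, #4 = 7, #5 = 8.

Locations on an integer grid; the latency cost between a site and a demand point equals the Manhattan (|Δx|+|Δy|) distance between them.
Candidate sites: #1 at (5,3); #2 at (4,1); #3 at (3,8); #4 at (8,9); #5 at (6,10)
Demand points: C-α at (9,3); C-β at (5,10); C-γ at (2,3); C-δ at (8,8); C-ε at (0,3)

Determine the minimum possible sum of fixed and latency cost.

31

Open {#1, #4}: assign each demand point to its cheapest open site.
  C-α→#1 4, C-β→#4 4, C-γ→#1 3, C-δ→#4 1, C-ε→#1 5
  latency cost 17, fixed 14 → total 31.
Compare {#1, #5}: latency cost 17 + fixed 15 = 32.
Compare {#1}: latency cost 27 + fixed 7 = 34.
Compare {#1, #3}: latency cost 21 + fixed 14 = 35.
All other subsets cost ≥ 32. Minimum total cost: 31.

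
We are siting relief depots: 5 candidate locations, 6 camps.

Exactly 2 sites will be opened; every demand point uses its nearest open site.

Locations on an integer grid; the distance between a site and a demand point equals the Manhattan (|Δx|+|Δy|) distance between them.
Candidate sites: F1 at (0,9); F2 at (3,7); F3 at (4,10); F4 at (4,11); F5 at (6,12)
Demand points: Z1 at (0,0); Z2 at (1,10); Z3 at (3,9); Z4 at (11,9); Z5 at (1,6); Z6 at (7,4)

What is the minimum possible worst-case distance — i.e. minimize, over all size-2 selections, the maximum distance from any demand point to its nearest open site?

9

Open {F1, F3}.
  Farthest demand point is Z1 at distance 9 (to F1); all others are ≤ 9.
With {F1, F5} the worst case is 9.
With {F1, F2} the worst case is 10.
No size-2 selection achieves below 9.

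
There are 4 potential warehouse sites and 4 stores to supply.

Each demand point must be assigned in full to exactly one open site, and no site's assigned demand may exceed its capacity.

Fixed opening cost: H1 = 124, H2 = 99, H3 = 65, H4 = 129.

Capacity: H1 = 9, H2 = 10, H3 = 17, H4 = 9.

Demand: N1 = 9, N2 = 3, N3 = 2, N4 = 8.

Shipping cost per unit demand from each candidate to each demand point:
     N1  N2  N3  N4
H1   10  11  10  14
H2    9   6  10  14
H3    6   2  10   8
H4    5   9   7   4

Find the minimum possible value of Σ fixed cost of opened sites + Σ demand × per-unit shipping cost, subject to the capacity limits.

306

Open {H3, H4}; cheapest assignment that respects the capacities:
  H3 (cap 17, load 14): N1, N2, N3 — cost 9×6 + 3×2 + 2×10 = 80
  H4 (cap 9, load 8): N4 — cost 8×4 = 32
  Shipping 112, fixed 194 → total 306.
  Any other capacity-feasible assignment to {H3, H4} ships for at least 112.
Compare {H2, H3}: its best feasible assignment gives total 320.
Compare {H1, H3}: its best feasible assignment gives total 360.
Every other set of open sites that can feasibly serve all demand totals ≥ 320 even under its best assignment. Minimum: 306.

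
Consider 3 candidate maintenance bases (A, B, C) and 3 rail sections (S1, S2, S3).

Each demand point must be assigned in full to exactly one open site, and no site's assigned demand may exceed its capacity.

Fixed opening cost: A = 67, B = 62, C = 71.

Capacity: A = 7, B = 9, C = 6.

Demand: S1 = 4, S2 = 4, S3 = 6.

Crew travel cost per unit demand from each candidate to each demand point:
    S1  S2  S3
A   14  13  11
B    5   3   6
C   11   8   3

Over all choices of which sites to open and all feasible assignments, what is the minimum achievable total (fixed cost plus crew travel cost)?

183

Open {B, C}; cheapest assignment that respects the capacities:
  B (cap 9, load 8): S1, S2 — cost 4×5 + 4×3 = 32
  C (cap 6, load 6): S3 — cost 6×3 = 18
  Shipping 50, fixed 133 → total 183.
  Any other capacity-feasible assignment to {B, C} ships for at least 50.
Compare {A, B}: its best feasible assignment gives total 227.
Compare {A, B, C}: its best feasible assignment gives total 250.
Every other set of open sites that can feasibly serve all demand totals ≥ 227 even under its best assignment. Minimum: 183.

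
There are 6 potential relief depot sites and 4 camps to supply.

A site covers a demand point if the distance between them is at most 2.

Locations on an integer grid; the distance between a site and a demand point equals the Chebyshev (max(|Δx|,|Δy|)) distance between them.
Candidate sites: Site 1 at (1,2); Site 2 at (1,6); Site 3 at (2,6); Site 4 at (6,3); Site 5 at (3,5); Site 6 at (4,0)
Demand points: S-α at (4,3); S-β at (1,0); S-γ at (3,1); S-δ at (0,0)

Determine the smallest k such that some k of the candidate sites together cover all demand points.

2

Coverage sets (demand points within 2 of each site):
  Site 1: {S-β, S-γ, S-δ}
  Site 2: {}
  Site 3: {}
  Site 4: {S-α}
  Site 5: {S-α}
  Site 6: {S-γ}
No single site covers all 4 demand points.
But {Site 1, Site 4} covers everything, so the minimum is 2.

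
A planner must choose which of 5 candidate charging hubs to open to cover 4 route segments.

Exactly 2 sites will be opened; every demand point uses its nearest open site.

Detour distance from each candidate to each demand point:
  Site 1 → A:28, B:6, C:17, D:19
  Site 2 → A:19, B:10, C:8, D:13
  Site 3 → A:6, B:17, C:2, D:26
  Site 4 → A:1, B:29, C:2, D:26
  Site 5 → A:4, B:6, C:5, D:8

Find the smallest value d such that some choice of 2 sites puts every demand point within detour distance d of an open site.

8

Open {Site 1, Site 5}.
  Farthest demand point is D at detour distance 8 (to Site 5); all others are ≤ 8.
With {Site 2, Site 5} the worst case is 8.
With {Site 3, Site 5} the worst case is 8.
No size-2 selection achieves below 8.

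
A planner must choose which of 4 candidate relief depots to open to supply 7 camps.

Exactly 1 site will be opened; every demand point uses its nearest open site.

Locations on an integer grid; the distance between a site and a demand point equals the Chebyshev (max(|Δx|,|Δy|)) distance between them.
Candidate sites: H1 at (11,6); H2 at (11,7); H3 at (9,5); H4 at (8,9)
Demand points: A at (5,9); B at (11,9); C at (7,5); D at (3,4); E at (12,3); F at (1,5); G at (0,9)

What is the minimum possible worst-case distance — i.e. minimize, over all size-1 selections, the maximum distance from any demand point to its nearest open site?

Open {H4}.
  Farthest demand point is G at distance 8 (to H4); all others are ≤ 8.
With {H3} the worst case is 9.
With {H1} the worst case is 11.
No size-1 selection achieves below 8.

8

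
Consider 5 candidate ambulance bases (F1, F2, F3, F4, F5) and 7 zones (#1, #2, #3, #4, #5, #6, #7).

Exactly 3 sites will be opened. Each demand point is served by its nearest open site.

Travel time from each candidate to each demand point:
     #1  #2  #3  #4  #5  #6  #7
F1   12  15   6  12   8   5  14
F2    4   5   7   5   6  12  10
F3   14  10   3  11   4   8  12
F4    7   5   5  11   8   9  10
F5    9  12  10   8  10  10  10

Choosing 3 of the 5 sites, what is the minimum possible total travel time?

Open {F1, F2, F3}.
  #1→F2 4, #2→F2 5, #3→F3 3, #4→F2 5, #5→F3 4, #6→F1 5, #7→F2 10  ⇒ total 36.
Compare {F2, F3, F4}: total 39.
Compare {F2, F3, F5}: total 39.
No size-3 selection does better; minimum is 36.

36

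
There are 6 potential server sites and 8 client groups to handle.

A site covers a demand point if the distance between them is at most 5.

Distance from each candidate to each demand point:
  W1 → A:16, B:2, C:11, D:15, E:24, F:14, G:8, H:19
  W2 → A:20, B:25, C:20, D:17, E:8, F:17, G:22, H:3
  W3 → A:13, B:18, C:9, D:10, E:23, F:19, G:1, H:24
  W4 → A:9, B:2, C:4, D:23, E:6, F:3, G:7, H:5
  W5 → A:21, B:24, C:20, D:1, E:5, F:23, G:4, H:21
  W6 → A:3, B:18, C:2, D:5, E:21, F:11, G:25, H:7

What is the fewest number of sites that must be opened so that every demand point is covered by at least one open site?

Coverage sets (demand points within 5 of each site):
  W1: {B}
  W2: {H}
  W3: {G}
  W4: {B, C, F, H}
  W5: {D, E, G}
  W6: {A, C, D}
No 2 sites suffice: every size-2 union leaves at least one demand point uncovered.
But {W4, W5, W6} covers everything, so the minimum is 3.

3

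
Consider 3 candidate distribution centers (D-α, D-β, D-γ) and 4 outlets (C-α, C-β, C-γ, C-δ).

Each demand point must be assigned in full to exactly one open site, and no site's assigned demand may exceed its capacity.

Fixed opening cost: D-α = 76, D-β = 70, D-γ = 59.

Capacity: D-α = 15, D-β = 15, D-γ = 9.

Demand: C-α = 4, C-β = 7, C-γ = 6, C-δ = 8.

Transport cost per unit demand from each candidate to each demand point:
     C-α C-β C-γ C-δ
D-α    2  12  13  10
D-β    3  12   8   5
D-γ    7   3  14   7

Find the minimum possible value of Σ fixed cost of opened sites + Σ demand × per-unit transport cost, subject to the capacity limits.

322

Open {D-α, D-β, D-γ}; cheapest assignment that respects the capacities:
  D-α (cap 15, load 4): C-α — cost 4×2 = 8
  D-β (cap 15, load 14): C-γ, C-δ — cost 6×8 + 8×5 = 88
  D-γ (cap 9, load 7): C-β — cost 7×3 = 21
  Shipping 117, fixed 205 → total 322.
  Any other capacity-feasible assignment to {D-α, D-β, D-γ} ships for at least 117.
Compare {D-α, D-β}: its best feasible assignment gives total 326.
Every other set of open sites that can feasibly serve all demand totals ≥ 326 even under its best assignment. Minimum: 322.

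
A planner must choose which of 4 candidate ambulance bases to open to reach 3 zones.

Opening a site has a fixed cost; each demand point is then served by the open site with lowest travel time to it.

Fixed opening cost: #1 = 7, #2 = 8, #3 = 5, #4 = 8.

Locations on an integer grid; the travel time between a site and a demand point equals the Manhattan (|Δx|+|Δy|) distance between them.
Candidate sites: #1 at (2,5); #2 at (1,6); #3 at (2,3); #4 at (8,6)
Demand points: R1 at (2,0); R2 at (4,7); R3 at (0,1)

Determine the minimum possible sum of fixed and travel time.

Open {#3}: assign each demand point to its cheapest open site.
  R1→#3 3, R2→#3 6, R3→#3 4
  travel time 13, fixed 5 → total 18.
Compare {#1}: travel time 15 + fixed 7 = 22.
Compare {#1, #3}: travel time 11 + fixed 12 = 23.
Compare {#2, #3}: travel time 11 + fixed 13 = 24.
All other subsets cost ≥ 22. Minimum total cost: 18.

18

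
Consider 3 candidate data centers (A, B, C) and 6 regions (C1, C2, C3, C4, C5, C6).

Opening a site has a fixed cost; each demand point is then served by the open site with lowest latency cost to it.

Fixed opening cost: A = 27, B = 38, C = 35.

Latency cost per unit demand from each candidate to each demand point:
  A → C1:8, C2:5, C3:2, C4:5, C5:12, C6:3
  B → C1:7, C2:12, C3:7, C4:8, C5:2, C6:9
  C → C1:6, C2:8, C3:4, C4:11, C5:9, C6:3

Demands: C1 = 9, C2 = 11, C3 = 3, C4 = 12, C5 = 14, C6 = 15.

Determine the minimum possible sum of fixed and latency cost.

Open {A, B}: assign each demand point to its cheapest open site.
  C1→B 9×7=63, C2→A 11×5=55, C3→A 3×2=6, C4→A 12×5=60, C5→B 14×2=28, C6→A 15×3=45
  latency cost 257, fixed 65 → total 322.
Compare {A, B, C}: latency cost 248 + fixed 100 = 348.
Compare {B, C}: latency cost 323 + fixed 73 = 396.
Compare {A, C}: latency cost 346 + fixed 62 = 408.
All other subsets cost ≥ 348. Minimum total cost: 322.

322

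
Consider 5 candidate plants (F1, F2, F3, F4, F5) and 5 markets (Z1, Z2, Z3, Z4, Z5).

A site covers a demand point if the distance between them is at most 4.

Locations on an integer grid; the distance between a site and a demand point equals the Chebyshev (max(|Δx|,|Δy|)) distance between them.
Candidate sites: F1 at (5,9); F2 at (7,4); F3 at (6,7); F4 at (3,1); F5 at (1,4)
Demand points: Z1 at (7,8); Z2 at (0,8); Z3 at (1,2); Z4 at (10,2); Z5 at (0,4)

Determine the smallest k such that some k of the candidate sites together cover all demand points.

2

Coverage sets (demand points within 4 of each site):
  F1: {Z1}
  F2: {Z1, Z4}
  F3: {Z1}
  F4: {Z3, Z5}
  F5: {Z2, Z3, Z5}
No single site covers all 5 demand points.
But {F2, F5} covers everything, so the minimum is 2.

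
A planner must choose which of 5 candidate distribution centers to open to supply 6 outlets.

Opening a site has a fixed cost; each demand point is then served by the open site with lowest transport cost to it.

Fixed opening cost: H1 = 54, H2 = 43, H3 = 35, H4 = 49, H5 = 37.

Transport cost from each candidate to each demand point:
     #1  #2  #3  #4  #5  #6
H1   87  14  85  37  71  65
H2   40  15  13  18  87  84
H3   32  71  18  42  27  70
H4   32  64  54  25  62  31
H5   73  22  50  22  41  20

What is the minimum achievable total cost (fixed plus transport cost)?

Open {H3, H5}: assign each demand point to its cheapest open site.
  #1→H3 32, #2→H5 22, #3→H3 18, #4→H5 22, #5→H3 27, #6→H5 20
  transport cost 141, fixed 72 → total 213.
Compare {H2, H5}: transport cost 147 + fixed 80 = 227.
Compare {H2, H3, H5}: transport cost 125 + fixed 115 = 240.
Compare {H2, H3}: transport cost 175 + fixed 78 = 253.
All other subsets cost ≥ 227. Minimum total cost: 213.

213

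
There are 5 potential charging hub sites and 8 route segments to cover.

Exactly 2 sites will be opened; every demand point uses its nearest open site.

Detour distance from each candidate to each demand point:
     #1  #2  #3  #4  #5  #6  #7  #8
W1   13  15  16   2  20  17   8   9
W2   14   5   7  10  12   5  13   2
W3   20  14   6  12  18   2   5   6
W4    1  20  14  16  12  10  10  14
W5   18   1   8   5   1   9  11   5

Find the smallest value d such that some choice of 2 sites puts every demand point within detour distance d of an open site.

10

Open {W4, W5}.
  Farthest demand point is #7 at detour distance 10 (to W4); all others are ≤ 10.
With {W2, W4} the worst case is 12.
With {W1, W2} the worst case is 13.
No size-2 selection achieves below 10.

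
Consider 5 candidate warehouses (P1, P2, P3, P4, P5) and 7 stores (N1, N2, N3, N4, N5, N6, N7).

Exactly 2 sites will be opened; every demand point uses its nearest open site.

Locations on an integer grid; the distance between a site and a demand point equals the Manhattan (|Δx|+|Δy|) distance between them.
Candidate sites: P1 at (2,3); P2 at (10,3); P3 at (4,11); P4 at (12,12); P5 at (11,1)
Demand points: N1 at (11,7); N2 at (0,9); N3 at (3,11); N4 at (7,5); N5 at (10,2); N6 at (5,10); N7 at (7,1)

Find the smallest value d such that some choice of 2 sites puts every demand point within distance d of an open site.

6

Open {P2, P3}.
  Farthest demand point is N2 at distance 6 (to P3); all others are ≤ 6.
With {P3, P5} the worst case is 8.
With {P1, P4} the worst case is 9.
No size-2 selection achieves below 6.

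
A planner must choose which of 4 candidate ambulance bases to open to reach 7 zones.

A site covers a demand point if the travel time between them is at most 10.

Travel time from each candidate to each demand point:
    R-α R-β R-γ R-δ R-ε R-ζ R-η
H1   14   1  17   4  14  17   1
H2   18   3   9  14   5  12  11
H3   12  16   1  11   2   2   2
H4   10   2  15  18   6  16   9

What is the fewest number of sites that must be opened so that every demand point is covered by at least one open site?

3

Coverage sets (demand points within 10 of each site):
  H1: {R-β, R-δ, R-η}
  H2: {R-β, R-γ, R-ε}
  H3: {R-γ, R-ε, R-ζ, R-η}
  H4: {R-α, R-β, R-ε, R-η}
No 2 sites suffice: every size-2 union leaves at least one demand point uncovered.
But {H1, H3, H4} covers everything, so the minimum is 3.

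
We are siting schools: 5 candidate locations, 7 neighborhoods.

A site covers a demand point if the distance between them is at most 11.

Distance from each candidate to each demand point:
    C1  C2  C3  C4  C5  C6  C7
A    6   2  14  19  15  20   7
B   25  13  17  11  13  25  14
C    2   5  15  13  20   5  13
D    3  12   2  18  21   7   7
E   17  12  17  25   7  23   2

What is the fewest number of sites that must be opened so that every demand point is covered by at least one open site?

4

Coverage sets (demand points within 11 of each site):
  A: {C1, C2, C7}
  B: {C4}
  C: {C1, C2, C6}
  D: {C1, C3, C6, C7}
  E: {C5, C7}
No 3 sites suffice: every size-3 union leaves at least one demand point uncovered.
But {A, B, D, E} covers everything, so the minimum is 4.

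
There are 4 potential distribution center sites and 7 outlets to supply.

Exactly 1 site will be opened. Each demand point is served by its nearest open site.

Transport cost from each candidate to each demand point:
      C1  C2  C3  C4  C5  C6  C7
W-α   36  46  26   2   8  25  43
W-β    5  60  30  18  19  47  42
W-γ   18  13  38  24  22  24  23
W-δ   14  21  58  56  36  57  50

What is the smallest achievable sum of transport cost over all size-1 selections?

162

Open {W-γ}.
  C1→W-γ 18, C2→W-γ 13, C3→W-γ 38, C4→W-γ 24, C5→W-γ 22, C6→W-γ 24, C7→W-γ 23  ⇒ total 162.
Compare {W-α}: total 186.
Compare {W-β}: total 221.
No size-1 selection does better; minimum is 162.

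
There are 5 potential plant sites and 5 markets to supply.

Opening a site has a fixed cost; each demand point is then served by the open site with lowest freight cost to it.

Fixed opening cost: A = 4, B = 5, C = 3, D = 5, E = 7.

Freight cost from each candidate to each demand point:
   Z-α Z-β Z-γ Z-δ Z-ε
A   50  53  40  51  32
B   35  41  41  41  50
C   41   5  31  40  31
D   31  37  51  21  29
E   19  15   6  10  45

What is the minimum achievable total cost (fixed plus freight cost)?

81

Open {C, E}: assign each demand point to its cheapest open site.
  Z-α→E 19, Z-β→C 5, Z-γ→E 6, Z-δ→E 10, Z-ε→C 31
  freight cost 71, fixed 10 → total 81.
Compare {C, D, E}: freight cost 69 + fixed 15 = 84.
Compare {A, C, E}: freight cost 71 + fixed 14 = 85.
Compare {B, C, E}: freight cost 71 + fixed 15 = 86.
All other subsets cost ≥ 84. Minimum total cost: 81.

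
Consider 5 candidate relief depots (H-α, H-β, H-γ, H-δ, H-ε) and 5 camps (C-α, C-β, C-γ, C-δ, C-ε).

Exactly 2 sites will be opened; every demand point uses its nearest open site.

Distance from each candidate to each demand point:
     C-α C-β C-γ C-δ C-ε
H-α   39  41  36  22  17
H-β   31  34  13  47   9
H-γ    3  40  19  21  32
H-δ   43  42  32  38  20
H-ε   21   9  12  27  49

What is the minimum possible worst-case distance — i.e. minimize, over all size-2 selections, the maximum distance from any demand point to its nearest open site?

Open {H-α, H-ε}.
  Farthest demand point is C-δ at distance 22 (to H-α); all others are ≤ 22.
With {H-β, H-ε} the worst case is 27.
With {H-δ, H-ε} the worst case is 27.
No size-2 selection achieves below 22.

22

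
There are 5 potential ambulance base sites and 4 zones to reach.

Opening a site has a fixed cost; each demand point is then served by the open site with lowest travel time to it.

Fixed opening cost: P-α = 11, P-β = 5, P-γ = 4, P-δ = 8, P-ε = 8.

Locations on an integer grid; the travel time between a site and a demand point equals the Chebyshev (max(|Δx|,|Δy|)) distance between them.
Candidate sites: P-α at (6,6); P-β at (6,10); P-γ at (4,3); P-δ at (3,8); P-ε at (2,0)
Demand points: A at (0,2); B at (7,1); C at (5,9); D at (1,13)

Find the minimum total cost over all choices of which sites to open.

Open {P-β, P-γ}: assign each demand point to its cheapest open site.
  A→P-γ 4, B→P-γ 3, C→P-β 1, D→P-β 5
  travel time 13, fixed 9 → total 22.
Compare {P-β, P-ε}: travel time 13 + fixed 13 = 26.
Compare {P-γ, P-δ}: travel time 14 + fixed 12 = 26.
Compare {P-γ}: travel time 23 + fixed 4 = 27.
All other subsets cost ≥ 26. Minimum total cost: 22.

22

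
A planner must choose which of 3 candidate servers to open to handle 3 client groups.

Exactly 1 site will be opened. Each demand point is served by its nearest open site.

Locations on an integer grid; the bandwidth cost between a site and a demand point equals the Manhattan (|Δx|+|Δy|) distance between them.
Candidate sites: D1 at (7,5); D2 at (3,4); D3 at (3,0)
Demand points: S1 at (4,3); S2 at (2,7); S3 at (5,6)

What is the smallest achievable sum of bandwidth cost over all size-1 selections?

10

Open {D2}.
  S1→D2 2, S2→D2 4, S3→D2 4  ⇒ total 10.
Compare {D1}: total 15.
Compare {D3}: total 20.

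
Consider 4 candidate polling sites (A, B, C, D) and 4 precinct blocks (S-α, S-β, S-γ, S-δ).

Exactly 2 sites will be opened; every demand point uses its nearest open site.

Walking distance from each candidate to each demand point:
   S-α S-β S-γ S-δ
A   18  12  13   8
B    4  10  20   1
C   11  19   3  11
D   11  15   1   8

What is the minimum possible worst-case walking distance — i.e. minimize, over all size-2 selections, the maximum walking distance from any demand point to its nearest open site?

Open {B, C}.
  Farthest demand point is S-β at walking distance 10 (to B); all others are ≤ 10.
With {B, D} the worst case is 10.
With {A, C} the worst case is 12.
No size-2 selection achieves below 10.

10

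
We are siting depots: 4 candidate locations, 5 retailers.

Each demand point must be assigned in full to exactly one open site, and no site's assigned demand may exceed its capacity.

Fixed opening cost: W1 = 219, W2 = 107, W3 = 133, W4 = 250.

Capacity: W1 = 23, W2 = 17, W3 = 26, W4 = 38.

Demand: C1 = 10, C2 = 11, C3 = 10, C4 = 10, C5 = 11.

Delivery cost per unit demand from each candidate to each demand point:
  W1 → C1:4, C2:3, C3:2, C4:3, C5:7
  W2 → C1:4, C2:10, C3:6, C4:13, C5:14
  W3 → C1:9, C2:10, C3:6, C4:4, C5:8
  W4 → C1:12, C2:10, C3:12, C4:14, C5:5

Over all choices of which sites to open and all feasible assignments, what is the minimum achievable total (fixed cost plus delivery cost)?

Open {W1, W2, W3}; cheapest assignment that respects the capacities:
  W1 (cap 23, load 21): C2, C3 — cost 11×3 + 10×2 = 53
  W2 (cap 17, load 10): C1 — cost 10×4 = 40
  W3 (cap 26, load 21): C4, C5 — cost 10×4 + 11×8 = 128
  Shipping 221, fixed 459 → total 680.
  Any other capacity-feasible assignment to {W1, W2, W3} ships for at least 221.
Compare {W3, W4}: its best feasible assignment gives total 768.
Compare {W2, W3, W4}: its best feasible assignment gives total 795.
Every other set of open sites that can feasibly serve all demand totals ≥ 768 even under its best assignment. Minimum: 680.

680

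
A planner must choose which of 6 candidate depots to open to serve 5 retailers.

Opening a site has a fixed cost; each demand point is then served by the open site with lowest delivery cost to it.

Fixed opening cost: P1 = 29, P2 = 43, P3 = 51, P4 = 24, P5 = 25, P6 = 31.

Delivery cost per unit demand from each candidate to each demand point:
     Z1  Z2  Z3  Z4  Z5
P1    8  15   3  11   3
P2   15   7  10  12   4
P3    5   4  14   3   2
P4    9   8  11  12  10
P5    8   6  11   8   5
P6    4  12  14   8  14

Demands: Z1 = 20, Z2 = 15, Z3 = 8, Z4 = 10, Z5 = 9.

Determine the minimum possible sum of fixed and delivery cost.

312

Open {P1, P3}: assign each demand point to its cheapest open site.
  Z1→P3 20×5=100, Z2→P3 15×4=60, Z3→P1 8×3=24, Z4→P3 10×3=30, Z5→P3 9×2=18
  delivery cost 232, fixed 80 → total 312.
Compare {P1, P3, P6}: delivery cost 212 + fixed 111 = 323.
Compare {P1, P3, P4}: delivery cost 232 + fixed 104 = 336.
Compare {P1, P3, P5}: delivery cost 232 + fixed 105 = 337.
All other subsets cost ≥ 323. Minimum total cost: 312.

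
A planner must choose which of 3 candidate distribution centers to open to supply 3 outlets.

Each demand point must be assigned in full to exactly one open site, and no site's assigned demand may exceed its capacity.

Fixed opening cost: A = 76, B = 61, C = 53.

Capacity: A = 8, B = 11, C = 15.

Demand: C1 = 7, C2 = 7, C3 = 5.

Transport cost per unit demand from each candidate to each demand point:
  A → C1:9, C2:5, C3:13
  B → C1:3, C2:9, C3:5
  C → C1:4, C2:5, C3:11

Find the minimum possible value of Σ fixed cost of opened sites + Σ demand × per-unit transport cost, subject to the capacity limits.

202

Open {B, C}; cheapest assignment that respects the capacities:
  B (cap 11, load 5): C3 — cost 5×5 = 25
  C (cap 15, load 14): C1, C2 — cost 7×4 + 7×5 = 63
  Shipping 88, fixed 114 → total 202.
  Any other capacity-feasible assignment to {B, C} ships for at least 88.
Compare {A, C}: its best feasible assignment gives total 247.
Compare {A, B, C}: its best feasible assignment gives total 278.
Every other set of open sites that can feasibly serve all demand totals ≥ 247 even under its best assignment. Minimum: 202.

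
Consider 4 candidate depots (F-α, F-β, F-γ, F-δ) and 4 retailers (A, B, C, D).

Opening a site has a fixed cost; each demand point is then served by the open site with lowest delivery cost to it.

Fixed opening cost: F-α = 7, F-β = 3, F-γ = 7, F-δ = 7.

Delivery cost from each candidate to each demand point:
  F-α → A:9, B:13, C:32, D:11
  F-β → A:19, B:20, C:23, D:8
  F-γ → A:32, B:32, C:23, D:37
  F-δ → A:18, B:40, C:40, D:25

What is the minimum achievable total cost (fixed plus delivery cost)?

63

Open {F-α, F-β}: assign each demand point to its cheapest open site.
  A→F-α 9, B→F-α 13, C→F-β 23, D→F-β 8
  delivery cost 53, fixed 10 → total 63.
Compare {F-α, F-γ}: delivery cost 56 + fixed 14 = 70.
Compare {F-α, F-β, F-γ}: delivery cost 53 + fixed 17 = 70.
Compare {F-α, F-β, F-δ}: delivery cost 53 + fixed 17 = 70.
All other subsets cost ≥ 70. Minimum total cost: 63.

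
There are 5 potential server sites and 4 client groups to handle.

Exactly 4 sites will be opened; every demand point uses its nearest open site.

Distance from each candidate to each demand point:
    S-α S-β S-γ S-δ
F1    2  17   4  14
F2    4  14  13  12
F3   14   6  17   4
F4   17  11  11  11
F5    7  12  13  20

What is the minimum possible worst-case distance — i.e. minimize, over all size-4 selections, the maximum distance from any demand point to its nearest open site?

Open {F1, F2, F3, F4}.
  Farthest demand point is S-β at distance 6 (to F3); all others are ≤ 6.
With {F1, F2, F3, F5} the worst case is 6.
With {F1, F3, F4, F5} the worst case is 6.
No size-4 selection achieves below 6.

6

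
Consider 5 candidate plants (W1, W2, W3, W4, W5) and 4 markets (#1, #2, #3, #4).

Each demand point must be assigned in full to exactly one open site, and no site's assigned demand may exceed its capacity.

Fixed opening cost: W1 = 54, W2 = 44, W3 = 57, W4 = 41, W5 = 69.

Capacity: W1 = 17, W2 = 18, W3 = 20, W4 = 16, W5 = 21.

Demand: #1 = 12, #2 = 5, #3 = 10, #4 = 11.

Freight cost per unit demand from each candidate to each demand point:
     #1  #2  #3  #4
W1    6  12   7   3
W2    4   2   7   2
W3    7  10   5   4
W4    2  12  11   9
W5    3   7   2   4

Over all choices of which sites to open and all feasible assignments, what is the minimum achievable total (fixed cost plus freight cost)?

Open {W2, W4, W5}; cheapest assignment that respects the capacities:
  W2 (cap 18, load 16): #2, #4 — cost 5×2 + 11×2 = 32
  W4 (cap 16, load 12): #1 — cost 12×2 = 24
  W5 (cap 21, load 10): #3 — cost 10×2 = 20
  Shipping 76, fixed 154 → total 230.
  Any other capacity-feasible assignment to {W2, W4, W5} ships for at least 76.
Compare {W2, W5}: its best feasible assignment gives total 235.
Compare {W2, W3, W4}: its best feasible assignment gives total 248.
Every other set of open sites that can feasibly serve all demand totals ≥ 235 even under its best assignment. Minimum: 230.

230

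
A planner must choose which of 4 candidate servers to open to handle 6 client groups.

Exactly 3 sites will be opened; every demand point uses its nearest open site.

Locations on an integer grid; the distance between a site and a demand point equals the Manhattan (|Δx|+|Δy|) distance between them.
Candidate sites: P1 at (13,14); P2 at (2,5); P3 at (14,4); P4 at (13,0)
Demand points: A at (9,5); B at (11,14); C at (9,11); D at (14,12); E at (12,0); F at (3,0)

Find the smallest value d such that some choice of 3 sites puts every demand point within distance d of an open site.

7

Open {P1, P2, P3}.
  Farthest demand point is C at distance 7 (to P1); all others are ≤ 7.
With {P1, P2, P4} the worst case is 7.
With {P1, P3, P4} the worst case is 10.
No size-3 selection achieves below 7.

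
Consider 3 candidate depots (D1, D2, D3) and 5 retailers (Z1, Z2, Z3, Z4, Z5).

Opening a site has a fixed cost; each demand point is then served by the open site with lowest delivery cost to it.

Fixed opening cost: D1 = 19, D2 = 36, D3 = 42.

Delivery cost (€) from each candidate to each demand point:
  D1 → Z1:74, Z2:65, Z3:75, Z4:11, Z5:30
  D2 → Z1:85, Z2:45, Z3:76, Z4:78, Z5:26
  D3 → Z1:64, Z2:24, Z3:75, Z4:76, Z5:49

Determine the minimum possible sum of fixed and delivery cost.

265

Open {D1, D3}: assign each demand point to its cheapest open site.
  Z1→D3 64, Z2→D3 24, Z3→D1 75, Z4→D1 11, Z5→D1 30
  delivery cost 204, fixed 61 → total 265.
Compare {D1}: delivery cost 255 + fixed 19 = 274.
Compare {D1, D2}: delivery cost 231 + fixed 55 = 286.
Compare {D1, D2, D3}: delivery cost 200 + fixed 97 = 297.
All other subsets cost ≥ 274. Minimum total cost: 265.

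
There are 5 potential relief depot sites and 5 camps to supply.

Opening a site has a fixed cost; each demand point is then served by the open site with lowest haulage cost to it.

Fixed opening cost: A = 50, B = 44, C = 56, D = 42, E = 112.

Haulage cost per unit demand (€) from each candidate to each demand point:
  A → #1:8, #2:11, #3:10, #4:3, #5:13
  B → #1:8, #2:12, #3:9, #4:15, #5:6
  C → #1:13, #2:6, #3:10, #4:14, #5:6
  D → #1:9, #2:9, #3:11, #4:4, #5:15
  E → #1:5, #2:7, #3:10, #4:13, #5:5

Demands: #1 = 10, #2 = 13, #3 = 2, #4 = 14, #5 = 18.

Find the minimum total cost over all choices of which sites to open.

Open {A, C}: assign each demand point to its cheapest open site.
  #1→A 10×8=80, #2→C 13×6=78, #3→A 2×10=20, #4→A 14×3=42, #5→C 18×6=108
  haulage cost 328, fixed 106 → total 434.
Compare {C, D}: haulage cost 352 + fixed 98 = 450.
Compare {A, E}: haulage cost 293 + fixed 162 = 455.
Compare {D, E}: haulage cost 307 + fixed 154 = 461.
All other subsets cost ≥ 450. Minimum total cost: 434.

434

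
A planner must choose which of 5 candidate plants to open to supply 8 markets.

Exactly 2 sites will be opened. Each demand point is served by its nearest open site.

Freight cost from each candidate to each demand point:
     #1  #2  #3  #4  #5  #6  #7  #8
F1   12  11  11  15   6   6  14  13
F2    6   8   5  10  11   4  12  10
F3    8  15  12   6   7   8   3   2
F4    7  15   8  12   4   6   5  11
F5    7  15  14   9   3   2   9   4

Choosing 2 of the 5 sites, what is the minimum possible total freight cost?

Open {F2, F3}.
  #1→F2 6, #2→F2 8, #3→F2 5, #4→F3 6, #5→F3 7, #6→F2 4, #7→F3 3, #8→F3 2  ⇒ total 41.
Compare {F2, F5}: total 46.
Compare {F3, F5}: total 50.
No size-2 selection does better; minimum is 41.

41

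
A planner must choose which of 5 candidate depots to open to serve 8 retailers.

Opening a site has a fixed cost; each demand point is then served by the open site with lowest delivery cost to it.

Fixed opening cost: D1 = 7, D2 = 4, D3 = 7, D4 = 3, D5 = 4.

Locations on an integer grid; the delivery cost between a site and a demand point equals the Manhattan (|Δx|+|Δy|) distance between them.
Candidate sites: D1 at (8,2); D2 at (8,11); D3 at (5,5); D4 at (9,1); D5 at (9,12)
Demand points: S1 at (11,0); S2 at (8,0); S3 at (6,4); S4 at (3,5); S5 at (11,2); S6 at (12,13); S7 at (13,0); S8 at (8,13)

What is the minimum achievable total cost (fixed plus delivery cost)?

37

Open {D3, D4, D5}: assign each demand point to its cheapest open site.
  S1→D4 3, S2→D4 2, S3→D3 2, S4→D3 2, S5→D4 3, S6→D5 4, S7→D4 5, S8→D5 2
  delivery cost 23, fixed 14 → total 37.
Compare {D2, D3, D4}: delivery cost 25 + fixed 14 = 39.
Compare {D2, D3, D4, D5}: delivery cost 23 + fixed 18 = 41.
Compare {D4, D5}: delivery cost 35 + fixed 7 = 42.
All other subsets cost ≥ 39. Minimum total cost: 37.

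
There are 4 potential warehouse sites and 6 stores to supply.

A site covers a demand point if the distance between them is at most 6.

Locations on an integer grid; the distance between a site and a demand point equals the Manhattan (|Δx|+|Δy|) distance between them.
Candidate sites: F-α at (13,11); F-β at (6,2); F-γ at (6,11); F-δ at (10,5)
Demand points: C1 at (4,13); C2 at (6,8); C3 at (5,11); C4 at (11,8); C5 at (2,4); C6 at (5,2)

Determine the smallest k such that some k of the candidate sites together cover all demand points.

3

Coverage sets (demand points within 6 of each site):
  F-α: {C4}
  F-β: {C2, C5, C6}
  F-γ: {C1, C2, C3}
  F-δ: {C4}
No 2 sites suffice: every size-2 union leaves at least one demand point uncovered.
But {F-α, F-β, F-γ} covers everything, so the minimum is 3.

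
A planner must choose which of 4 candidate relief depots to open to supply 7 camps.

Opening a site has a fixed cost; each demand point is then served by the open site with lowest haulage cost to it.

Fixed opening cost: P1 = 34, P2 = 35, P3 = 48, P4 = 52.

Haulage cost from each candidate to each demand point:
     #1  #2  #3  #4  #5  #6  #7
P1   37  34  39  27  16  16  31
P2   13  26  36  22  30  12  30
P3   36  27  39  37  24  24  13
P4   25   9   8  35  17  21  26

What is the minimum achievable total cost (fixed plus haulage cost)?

Open {P4}: assign each demand point to its cheapest open site.
  #1→P4 25, #2→P4 9, #3→P4 8, #4→P4 35, #5→P4 17, #6→P4 21, #7→P4 26
  haulage cost 141, fixed 52 → total 193.
Compare {P2, P4}: haulage cost 107 + fixed 87 = 194.
Compare {P2}: haulage cost 169 + fixed 35 = 204.
Compare {P1, P4}: haulage cost 127 + fixed 86 = 213.
All other subsets cost ≥ 194. Minimum total cost: 193.

193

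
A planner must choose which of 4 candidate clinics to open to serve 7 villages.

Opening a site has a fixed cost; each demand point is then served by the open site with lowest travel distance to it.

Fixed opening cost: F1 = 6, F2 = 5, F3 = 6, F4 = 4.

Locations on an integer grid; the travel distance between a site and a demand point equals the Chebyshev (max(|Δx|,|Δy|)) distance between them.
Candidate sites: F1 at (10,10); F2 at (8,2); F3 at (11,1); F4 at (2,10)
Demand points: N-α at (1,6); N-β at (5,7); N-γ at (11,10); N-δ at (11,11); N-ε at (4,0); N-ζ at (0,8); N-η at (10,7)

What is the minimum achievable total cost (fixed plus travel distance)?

33

Open {F1, F2, F4}: assign each demand point to its cheapest open site.
  N-α→F4 4, N-β→F4 3, N-γ→F1 1, N-δ→F1 1, N-ε→F2 4, N-ζ→F4 2, N-η→F1 3
  travel distance 18, fixed 15 → total 33.
Compare {F1, F4}: travel distance 24 + fixed 10 = 34.
Compare {F1, F3, F4}: travel distance 21 + fixed 16 = 37.
Compare {F1, F2, F3, F4}: travel distance 18 + fixed 21 = 39.
All other subsets cost ≥ 34. Minimum total cost: 33.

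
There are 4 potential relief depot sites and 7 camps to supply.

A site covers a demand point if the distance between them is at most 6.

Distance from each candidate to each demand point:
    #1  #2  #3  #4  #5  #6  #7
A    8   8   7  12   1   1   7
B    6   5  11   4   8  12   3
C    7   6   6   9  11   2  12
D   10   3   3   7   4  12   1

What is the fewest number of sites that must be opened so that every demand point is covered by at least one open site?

Coverage sets (demand points within 6 of each site):
  A: {#5, #6}
  B: {#1, #2, #4, #7}
  C: {#2, #3, #6}
  D: {#2, #3, #5, #7}
No 2 sites suffice: every size-2 union leaves at least one demand point uncovered.
But {A, B, C} covers everything, so the minimum is 3.

3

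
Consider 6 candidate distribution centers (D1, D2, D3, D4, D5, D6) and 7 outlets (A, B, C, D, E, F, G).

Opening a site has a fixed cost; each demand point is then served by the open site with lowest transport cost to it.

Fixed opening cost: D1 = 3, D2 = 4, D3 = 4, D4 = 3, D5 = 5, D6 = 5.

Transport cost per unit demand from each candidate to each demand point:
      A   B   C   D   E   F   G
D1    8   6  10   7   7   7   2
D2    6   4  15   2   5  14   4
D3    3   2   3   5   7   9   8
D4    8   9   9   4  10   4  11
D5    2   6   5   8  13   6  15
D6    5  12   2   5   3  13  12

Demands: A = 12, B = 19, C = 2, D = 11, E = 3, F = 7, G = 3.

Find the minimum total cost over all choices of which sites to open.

155

Open {D1, D2, D3, D4, D5, D6}: assign each demand point to its cheapest open site.
  A→D5 12×2=24, B→D3 19×2=38, C→D6 2×2=4, D→D2 11×2=22, E→D6 3×3=9, F→D4 7×4=28, G→D1 3×2=6
  transport cost 131, fixed 24 → total 155.
Compare {D1, D2, D3, D4, D5}: transport cost 139 + fixed 19 = 158.
Compare {D2, D3, D4, D5, D6}: transport cost 137 + fixed 21 = 158.
Compare {D2, D3, D4, D5}: transport cost 145 + fixed 16 = 161.
All other subsets cost ≥ 158. Minimum total cost: 155.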